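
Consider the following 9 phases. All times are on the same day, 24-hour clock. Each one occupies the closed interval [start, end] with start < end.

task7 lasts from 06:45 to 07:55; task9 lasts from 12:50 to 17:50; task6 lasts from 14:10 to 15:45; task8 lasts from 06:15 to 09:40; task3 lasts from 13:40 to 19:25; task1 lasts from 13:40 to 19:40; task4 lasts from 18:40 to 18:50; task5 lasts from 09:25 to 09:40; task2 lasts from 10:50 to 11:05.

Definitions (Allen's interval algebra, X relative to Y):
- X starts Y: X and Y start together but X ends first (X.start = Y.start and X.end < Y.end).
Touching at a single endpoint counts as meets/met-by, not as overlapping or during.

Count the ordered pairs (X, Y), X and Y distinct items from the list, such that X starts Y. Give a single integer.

1

Checking all 72 ordered pairs for relation 'starts'; matching pairs in alphabetical order:
(task3, task1): task3 starts task1 ✓
Count: 1.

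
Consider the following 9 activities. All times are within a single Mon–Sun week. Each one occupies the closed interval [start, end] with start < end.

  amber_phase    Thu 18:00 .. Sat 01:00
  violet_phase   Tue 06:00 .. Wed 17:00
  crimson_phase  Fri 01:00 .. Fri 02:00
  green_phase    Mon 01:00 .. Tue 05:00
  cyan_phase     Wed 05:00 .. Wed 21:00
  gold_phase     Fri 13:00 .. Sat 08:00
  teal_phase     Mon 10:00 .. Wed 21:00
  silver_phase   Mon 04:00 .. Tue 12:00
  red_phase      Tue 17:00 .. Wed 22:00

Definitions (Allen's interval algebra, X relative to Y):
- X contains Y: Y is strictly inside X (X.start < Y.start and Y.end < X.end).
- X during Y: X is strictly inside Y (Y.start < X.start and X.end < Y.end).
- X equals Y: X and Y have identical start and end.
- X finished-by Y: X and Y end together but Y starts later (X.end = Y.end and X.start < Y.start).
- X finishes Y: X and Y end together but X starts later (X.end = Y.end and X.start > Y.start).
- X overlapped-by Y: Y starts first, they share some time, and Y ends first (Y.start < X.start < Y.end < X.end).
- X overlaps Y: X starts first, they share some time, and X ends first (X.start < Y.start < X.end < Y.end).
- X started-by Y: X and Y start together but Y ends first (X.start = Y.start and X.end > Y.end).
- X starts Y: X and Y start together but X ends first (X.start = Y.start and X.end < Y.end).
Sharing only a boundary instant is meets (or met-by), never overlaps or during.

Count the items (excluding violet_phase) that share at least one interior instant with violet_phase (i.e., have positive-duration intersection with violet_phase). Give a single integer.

Target violet_phase = [Tue 06:00, Wed 17:00].
amber_phase [Thu 18:00, Sat 01:00] → after → no.
crimson_phase [Fri 01:00, Fri 02:00] → after → no.
cyan_phase [Wed 05:00, Wed 21:00] → overlapped-by → counts.
gold_phase [Fri 13:00, Sat 08:00] → after → no.
green_phase [Mon 01:00, Tue 05:00] → before → no.
red_phase [Tue 17:00, Wed 22:00] → overlapped-by → counts.
silver_phase [Mon 04:00, Tue 12:00] → overlaps → counts.
teal_phase [Mon 10:00, Wed 21:00] → contains → counts.
Total: 4.

4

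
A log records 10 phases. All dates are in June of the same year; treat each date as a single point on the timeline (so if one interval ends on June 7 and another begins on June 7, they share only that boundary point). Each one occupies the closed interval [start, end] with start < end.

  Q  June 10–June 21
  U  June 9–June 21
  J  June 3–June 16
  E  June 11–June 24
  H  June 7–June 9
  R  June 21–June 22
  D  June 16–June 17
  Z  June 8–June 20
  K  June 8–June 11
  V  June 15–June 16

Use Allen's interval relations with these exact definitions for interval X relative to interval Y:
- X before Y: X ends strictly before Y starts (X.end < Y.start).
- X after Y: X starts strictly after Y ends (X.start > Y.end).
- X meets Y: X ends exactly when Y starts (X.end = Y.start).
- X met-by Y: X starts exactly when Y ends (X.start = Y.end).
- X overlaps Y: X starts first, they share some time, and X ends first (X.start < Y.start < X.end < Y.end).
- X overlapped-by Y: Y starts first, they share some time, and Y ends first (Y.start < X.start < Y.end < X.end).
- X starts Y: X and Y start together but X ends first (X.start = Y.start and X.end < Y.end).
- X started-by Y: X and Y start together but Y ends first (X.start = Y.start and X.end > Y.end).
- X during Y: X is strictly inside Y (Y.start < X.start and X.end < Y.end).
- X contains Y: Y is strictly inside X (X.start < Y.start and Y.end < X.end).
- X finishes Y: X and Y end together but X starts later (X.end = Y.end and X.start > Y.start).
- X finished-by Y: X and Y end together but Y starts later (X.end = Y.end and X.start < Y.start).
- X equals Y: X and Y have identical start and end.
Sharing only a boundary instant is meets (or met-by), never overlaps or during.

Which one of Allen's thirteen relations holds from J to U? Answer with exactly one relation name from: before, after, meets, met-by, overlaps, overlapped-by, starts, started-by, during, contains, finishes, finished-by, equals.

J = [June 3, June 16]; U = [June 9, June 21].
Compare endpoints: J.start < U.start, J.start < U.end, J.end > U.start, J.end < U.end.
That pattern is 'overlaps'.

overlaps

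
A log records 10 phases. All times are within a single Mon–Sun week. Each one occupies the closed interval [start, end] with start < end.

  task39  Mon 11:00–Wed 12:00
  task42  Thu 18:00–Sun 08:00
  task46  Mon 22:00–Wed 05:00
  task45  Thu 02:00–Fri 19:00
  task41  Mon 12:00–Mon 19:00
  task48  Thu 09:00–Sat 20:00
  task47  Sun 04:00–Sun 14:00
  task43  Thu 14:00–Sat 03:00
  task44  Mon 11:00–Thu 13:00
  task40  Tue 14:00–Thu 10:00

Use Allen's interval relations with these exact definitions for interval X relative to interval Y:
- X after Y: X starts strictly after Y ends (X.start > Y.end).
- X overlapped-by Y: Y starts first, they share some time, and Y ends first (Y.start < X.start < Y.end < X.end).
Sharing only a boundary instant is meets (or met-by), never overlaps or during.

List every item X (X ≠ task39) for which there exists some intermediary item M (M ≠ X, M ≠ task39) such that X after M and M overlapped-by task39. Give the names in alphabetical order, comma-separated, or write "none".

Target task39 = [Mon 11:00, Wed 12:00].
Intermediaries M with M overlapped-by task39: task40.
Via task40 — items with X after task40: task42, task43, task47.
Union: task42, task43, task47.

task42, task43, task47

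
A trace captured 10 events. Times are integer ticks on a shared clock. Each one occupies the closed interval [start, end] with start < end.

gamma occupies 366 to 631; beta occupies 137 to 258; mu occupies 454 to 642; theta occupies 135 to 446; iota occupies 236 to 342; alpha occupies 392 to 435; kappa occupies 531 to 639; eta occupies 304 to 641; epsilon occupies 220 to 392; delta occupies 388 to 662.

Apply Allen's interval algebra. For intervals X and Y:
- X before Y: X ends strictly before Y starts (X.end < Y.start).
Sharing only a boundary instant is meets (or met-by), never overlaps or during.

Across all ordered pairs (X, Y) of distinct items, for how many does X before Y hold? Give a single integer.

17

Checking all 90 ordered pairs for relation 'before'; matching pairs in alphabetical order:
(alpha, kappa): alpha before kappa ✓
(alpha, mu): alpha before mu ✓
(beta, alpha): beta before alpha ✓
(beta, delta): beta before delta ✓
(beta, eta): beta before eta ✓
(beta, gamma): beta before gamma ✓
(beta, kappa): beta before kappa ✓
(beta, mu): beta before mu ✓
(epsilon, kappa): epsilon before kappa ✓
(epsilon, mu): epsilon before mu ✓
(iota, alpha): iota before alpha ✓
(iota, delta): iota before delta ✓
(iota, gamma): iota before gamma ✓
(iota, kappa): iota before kappa ✓
(iota, mu): iota before mu ✓
(theta, kappa): theta before kappa ✓
(theta, mu): theta before mu ✓
Count: 17.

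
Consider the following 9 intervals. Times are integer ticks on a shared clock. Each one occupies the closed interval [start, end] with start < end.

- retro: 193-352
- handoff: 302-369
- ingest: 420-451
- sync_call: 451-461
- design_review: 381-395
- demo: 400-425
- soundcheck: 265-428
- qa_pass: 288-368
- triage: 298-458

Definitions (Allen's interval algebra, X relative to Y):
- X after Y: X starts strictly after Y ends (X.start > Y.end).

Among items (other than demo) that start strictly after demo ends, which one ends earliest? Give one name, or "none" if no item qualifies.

Target demo = [400, 425].
design_review [381, 395] → before → excluded.
handoff [302, 369] → before → excluded.
ingest [420, 451] → overlapped-by → excluded.
qa_pass [288, 368] → before → excluded.
retro [193, 352] → before → excluded.
soundcheck [265, 428] → contains → excluded.
sync_call [451, 461] → after → candidate.
triage [298, 458] → contains → excluded.
Among candidates, earliest end is 461 → sync_call.

sync_call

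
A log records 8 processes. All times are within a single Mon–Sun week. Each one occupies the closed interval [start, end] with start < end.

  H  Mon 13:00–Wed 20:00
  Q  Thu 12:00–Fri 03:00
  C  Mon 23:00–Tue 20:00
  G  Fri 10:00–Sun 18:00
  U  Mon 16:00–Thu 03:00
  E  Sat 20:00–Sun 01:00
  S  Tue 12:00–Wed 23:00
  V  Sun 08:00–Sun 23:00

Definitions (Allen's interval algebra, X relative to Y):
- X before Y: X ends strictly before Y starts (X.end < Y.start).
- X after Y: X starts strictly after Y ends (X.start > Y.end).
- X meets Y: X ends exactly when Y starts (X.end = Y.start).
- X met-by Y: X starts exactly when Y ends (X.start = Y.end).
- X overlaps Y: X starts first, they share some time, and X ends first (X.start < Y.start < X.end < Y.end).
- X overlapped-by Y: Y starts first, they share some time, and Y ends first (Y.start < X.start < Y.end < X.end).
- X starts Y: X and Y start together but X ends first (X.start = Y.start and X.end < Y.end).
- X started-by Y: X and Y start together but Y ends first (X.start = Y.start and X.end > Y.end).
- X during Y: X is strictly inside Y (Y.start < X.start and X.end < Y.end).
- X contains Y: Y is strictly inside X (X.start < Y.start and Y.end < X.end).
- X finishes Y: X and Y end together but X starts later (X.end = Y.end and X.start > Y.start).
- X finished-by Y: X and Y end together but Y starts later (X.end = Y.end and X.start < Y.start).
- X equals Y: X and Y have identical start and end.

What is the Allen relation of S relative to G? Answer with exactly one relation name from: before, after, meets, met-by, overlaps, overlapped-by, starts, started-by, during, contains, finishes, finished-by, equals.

before

S = [Tue 12:00, Wed 23:00]; G = [Fri 10:00, Sun 18:00].
Compare endpoints: S.start < G.start, S.start < G.end, S.end < G.start, S.end < G.end.
That pattern is 'before'.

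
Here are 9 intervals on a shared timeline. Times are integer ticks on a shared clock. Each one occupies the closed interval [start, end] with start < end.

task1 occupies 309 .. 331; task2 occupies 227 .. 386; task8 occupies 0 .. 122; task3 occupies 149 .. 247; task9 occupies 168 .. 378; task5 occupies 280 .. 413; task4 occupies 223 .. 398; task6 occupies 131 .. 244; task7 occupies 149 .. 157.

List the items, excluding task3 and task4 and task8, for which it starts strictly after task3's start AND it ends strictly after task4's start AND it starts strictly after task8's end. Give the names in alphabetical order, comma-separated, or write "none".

task1, task2, task5, task9

Conditions: its start is strictly after task3's start (X.start > 149) AND its end is strictly after task4's start (X.end > 223) AND its start is strictly after task8's end (X.start > 122).
task1: start 309 > 149? ✓; end 331 > 223? ✓; start 309 > 122? ✓ → yes.
task2: start 227 > 149? ✓; end 386 > 223? ✓; start 227 > 122? ✓ → yes.
task5: start 280 > 149? ✓; end 413 > 223? ✓; start 280 > 122? ✓ → yes.
task6: start 131 > 149? ✗; end 244 > 223? ✓; start 131 > 122? ✓ → no.
task7: start 149 > 149? ✗; end 157 > 223? ✗; start 149 > 122? ✓ → no.
task9: start 168 > 149? ✓; end 378 > 223? ✓; start 168 > 122? ✓ → yes.
Result: task1, task2, task5, task9.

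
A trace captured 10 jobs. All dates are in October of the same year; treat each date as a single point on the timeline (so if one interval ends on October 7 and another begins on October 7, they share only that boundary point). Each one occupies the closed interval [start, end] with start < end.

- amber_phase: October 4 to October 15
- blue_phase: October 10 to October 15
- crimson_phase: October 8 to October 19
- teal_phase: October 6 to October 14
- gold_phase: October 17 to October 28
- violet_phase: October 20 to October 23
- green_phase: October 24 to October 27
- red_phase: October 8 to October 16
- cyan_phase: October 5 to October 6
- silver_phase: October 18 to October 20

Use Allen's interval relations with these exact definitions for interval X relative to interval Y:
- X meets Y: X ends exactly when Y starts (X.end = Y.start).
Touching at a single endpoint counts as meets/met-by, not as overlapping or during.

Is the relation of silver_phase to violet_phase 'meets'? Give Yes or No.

Yes

silver_phase = [October 18, October 20], violet_phase = [October 20, October 23].
Actual relation of silver_phase to violet_phase: meets.
Asked whether 'meets' holds → Yes.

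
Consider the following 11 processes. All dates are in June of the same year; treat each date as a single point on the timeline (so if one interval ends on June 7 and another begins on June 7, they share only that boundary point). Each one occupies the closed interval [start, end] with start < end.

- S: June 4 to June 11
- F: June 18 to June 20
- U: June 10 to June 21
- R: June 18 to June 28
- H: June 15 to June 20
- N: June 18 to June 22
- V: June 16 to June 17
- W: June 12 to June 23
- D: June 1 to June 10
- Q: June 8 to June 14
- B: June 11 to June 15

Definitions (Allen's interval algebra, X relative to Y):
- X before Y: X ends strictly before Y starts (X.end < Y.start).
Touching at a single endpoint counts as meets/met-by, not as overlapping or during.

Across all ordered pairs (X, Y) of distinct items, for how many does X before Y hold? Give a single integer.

25

Checking all 110 ordered pairs for relation 'before'; matching pairs in alphabetical order:
(B, F): B before F ✓
(B, N): B before N ✓
(B, R): B before R ✓
(B, V): B before V ✓
(D, B): D before B ✓
(D, F): D before F ✓
(D, H): D before H ✓
(D, N): D before N ✓
(D, R): D before R ✓
(D, V): D before V ✓
(D, W): D before W ✓
(Q, F): Q before F ✓
(Q, H): Q before H ✓
(Q, N): Q before N ✓
(Q, R): Q before R ✓
(Q, V): Q before V ✓
(S, F): S before F ✓
(S, H): S before H ✓
(S, N): S before N ✓
(S, R): S before R ✓
(S, V): S before V ✓
(S, W): S before W ✓
(V, F): V before F ✓
(V, N): V before N ✓
... plus 1 further pairs not listed.
Count: 25.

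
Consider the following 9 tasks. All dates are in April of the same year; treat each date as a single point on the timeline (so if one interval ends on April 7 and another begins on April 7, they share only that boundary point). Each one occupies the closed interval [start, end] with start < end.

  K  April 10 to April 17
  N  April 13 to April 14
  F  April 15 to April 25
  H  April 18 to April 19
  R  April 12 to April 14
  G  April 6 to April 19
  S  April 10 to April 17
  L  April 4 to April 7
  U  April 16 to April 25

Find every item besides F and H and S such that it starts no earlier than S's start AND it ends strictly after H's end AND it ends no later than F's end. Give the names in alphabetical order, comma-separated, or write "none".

U

Conditions: its start is no earlier than S's start (X.start >= April 10) AND its end is strictly after H's end (X.end > April 19) AND its end is no later than F's end (X.end <= April 25).
G: start April 6 >= April 10? ✗; end April 19 > April 19? ✗; end April 19 <= April 25? ✓ → no.
K: start April 10 >= April 10? ✓; end April 17 > April 19? ✗; end April 17 <= April 25? ✓ → no.
L: start April 4 >= April 10? ✗; end April 7 > April 19? ✗; end April 7 <= April 25? ✓ → no.
N: start April 13 >= April 10? ✓; end April 14 > April 19? ✗; end April 14 <= April 25? ✓ → no.
R: start April 12 >= April 10? ✓; end April 14 > April 19? ✗; end April 14 <= April 25? ✓ → no.
U: start April 16 >= April 10? ✓; end April 25 > April 19? ✓; end April 25 <= April 25? ✓ → yes.
Result: U.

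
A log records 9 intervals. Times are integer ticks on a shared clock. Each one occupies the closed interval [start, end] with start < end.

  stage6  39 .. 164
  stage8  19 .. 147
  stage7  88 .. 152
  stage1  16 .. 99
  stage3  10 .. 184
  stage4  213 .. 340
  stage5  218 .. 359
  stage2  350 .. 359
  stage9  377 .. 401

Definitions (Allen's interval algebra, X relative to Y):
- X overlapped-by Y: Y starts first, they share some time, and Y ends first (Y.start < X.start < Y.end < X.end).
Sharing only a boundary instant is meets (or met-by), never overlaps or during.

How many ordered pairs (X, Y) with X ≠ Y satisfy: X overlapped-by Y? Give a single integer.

6

Checking all 72 ordered pairs for relation 'overlapped-by'; matching pairs in alphabetical order:
(stage5, stage4): stage5 overlapped-by stage4 ✓
(stage6, stage1): stage6 overlapped-by stage1 ✓
(stage6, stage8): stage6 overlapped-by stage8 ✓
(stage7, stage1): stage7 overlapped-by stage1 ✓
(stage7, stage8): stage7 overlapped-by stage8 ✓
(stage8, stage1): stage8 overlapped-by stage1 ✓
Count: 6.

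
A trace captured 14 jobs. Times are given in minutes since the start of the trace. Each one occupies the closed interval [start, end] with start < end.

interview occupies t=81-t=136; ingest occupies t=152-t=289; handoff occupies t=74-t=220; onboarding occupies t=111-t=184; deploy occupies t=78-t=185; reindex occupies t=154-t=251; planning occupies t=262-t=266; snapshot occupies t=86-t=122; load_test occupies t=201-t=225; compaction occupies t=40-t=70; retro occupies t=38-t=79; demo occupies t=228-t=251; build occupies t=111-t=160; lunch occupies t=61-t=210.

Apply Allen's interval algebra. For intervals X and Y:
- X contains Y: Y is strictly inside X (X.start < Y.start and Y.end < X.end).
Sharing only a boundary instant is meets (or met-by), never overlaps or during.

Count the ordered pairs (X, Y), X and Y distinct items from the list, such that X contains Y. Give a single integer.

21

Checking all 182 ordered pairs for relation 'contains'; matching pairs in alphabetical order:
(deploy, build): deploy contains build ✓
(deploy, interview): deploy contains interview ✓
(deploy, onboarding): deploy contains onboarding ✓
(deploy, snapshot): deploy contains snapshot ✓
(handoff, build): handoff contains build ✓
(handoff, deploy): handoff contains deploy ✓
(handoff, interview): handoff contains interview ✓
(handoff, onboarding): handoff contains onboarding ✓
(handoff, snapshot): handoff contains snapshot ✓
(ingest, demo): ingest contains demo ✓
(ingest, load_test): ingest contains load_test ✓
(ingest, planning): ingest contains planning ✓
(ingest, reindex): ingest contains reindex ✓
(interview, snapshot): interview contains snapshot ✓
(lunch, build): lunch contains build ✓
(lunch, deploy): lunch contains deploy ✓
(lunch, interview): lunch contains interview ✓
(lunch, onboarding): lunch contains onboarding ✓
(lunch, snapshot): lunch contains snapshot ✓
(reindex, load_test): reindex contains load_test ✓
(retro, compaction): retro contains compaction ✓
Count: 21.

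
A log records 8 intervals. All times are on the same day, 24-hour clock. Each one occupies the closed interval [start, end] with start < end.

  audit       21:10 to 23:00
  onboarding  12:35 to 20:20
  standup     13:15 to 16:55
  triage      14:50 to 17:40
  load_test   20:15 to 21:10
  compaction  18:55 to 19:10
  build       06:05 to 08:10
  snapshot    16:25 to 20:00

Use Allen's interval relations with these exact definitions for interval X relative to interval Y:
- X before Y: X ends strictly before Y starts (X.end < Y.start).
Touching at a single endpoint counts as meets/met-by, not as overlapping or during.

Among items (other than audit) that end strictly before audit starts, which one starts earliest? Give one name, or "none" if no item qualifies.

build

Target audit = [21:10, 23:00].
build [06:05, 08:10] → before → candidate.
compaction [18:55, 19:10] → before → candidate.
load_test [20:15, 21:10] → meets → excluded.
onboarding [12:35, 20:20] → before → candidate.
snapshot [16:25, 20:00] → before → candidate.
standup [13:15, 16:55] → before → candidate.
triage [14:50, 17:40] → before → candidate.
Among candidates, earliest start is 06:05 → build.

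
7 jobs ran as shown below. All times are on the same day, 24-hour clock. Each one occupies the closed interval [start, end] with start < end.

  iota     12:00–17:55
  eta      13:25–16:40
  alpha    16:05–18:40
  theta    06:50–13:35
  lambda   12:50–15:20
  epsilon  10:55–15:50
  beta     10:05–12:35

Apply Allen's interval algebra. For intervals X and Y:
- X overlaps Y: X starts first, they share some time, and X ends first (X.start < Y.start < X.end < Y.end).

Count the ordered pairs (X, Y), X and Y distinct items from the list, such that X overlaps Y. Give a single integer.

Checking all 42 ordered pairs for relation 'overlaps'; matching pairs in alphabetical order:
(beta, epsilon): beta overlaps epsilon ✓
(beta, iota): beta overlaps iota ✓
(epsilon, eta): epsilon overlaps eta ✓
(epsilon, iota): epsilon overlaps iota ✓
(eta, alpha): eta overlaps alpha ✓
(iota, alpha): iota overlaps alpha ✓
(lambda, eta): lambda overlaps eta ✓
(theta, epsilon): theta overlaps epsilon ✓
(theta, eta): theta overlaps eta ✓
(theta, iota): theta overlaps iota ✓
(theta, lambda): theta overlaps lambda ✓
Count: 11.

11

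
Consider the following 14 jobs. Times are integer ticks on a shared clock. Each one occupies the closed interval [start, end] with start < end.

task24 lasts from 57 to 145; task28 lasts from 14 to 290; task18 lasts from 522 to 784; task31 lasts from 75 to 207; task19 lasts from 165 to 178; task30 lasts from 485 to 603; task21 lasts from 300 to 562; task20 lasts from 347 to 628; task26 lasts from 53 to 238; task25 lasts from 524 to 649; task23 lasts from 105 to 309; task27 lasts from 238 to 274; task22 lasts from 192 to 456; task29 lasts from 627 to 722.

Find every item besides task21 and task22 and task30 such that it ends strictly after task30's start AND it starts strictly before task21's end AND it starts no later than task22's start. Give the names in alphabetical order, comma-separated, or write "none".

Conditions: its end is strictly after task30's start (X.end > 485) AND its start is strictly before task21's end (X.start < 562) AND its start is no later than task22's start (X.start <= 192).
task18: end 784 > 485? ✓; start 522 < 562? ✓; start 522 <= 192? ✗ → no.
task19: end 178 > 485? ✗; start 165 < 562? ✓; start 165 <= 192? ✓ → no.
task20: end 628 > 485? ✓; start 347 < 562? ✓; start 347 <= 192? ✗ → no.
task23: end 309 > 485? ✗; start 105 < 562? ✓; start 105 <= 192? ✓ → no.
task24: end 145 > 485? ✗; start 57 < 562? ✓; start 57 <= 192? ✓ → no.
task25: end 649 > 485? ✓; start 524 < 562? ✓; start 524 <= 192? ✗ → no.
task26: end 238 > 485? ✗; start 53 < 562? ✓; start 53 <= 192? ✓ → no.
task27: end 274 > 485? ✗; start 238 < 562? ✓; start 238 <= 192? ✗ → no.
task28: end 290 > 485? ✗; start 14 < 562? ✓; start 14 <= 192? ✓ → no.
task29: end 722 > 485? ✓; start 627 < 562? ✗; start 627 <= 192? ✗ → no.
task31: end 207 > 485? ✗; start 75 < 562? ✓; start 75 <= 192? ✓ → no.
Result: none.

none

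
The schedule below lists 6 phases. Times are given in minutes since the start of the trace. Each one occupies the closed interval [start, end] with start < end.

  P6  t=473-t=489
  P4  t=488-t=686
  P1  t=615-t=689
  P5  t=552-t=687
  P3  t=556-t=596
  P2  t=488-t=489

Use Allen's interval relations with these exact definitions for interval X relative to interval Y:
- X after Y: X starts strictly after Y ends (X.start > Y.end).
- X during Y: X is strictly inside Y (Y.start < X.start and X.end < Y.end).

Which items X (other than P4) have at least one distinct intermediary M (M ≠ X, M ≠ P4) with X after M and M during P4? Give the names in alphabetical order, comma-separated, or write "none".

P1

Target P4 = [t=488, t=686].
Intermediaries M with M during P4: P3.
Via P3 — items with X after P3: P1.
Union: P1.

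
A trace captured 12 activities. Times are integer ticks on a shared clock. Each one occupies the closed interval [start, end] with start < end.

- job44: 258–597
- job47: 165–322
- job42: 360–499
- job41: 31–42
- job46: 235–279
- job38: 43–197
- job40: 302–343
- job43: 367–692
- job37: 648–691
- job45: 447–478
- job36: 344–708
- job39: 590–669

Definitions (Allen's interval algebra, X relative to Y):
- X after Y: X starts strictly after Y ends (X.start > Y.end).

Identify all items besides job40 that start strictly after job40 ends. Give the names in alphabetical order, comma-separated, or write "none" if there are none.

Target job40 = [302, 343].
job36 [344, 708] → after → yes.
job37 [648, 691] → after → yes.
job38 [43, 197] → before → no.
job39 [590, 669] → after → yes.
job41 [31, 42] → before → no.
job42 [360, 499] → after → yes.
job43 [367, 692] → after → yes.
job44 [258, 597] → contains → no.
job45 [447, 478] → after → yes.
job46 [235, 279] → before → no.
job47 [165, 322] → overlaps → no.
Result: job36, job37, job39, job42, job43, job45.

job36, job37, job39, job42, job43, job45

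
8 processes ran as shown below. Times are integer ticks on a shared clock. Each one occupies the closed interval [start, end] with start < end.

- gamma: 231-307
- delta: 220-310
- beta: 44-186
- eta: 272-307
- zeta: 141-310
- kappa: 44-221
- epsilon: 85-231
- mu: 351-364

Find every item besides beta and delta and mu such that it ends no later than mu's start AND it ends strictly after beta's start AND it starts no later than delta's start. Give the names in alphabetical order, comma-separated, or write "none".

epsilon, kappa, zeta

Conditions: its end is no later than mu's start (X.end <= 351) AND its end is strictly after beta's start (X.end > 44) AND its start is no later than delta's start (X.start <= 220).
epsilon: end 231 <= 351? ✓; end 231 > 44? ✓; start 85 <= 220? ✓ → yes.
eta: end 307 <= 351? ✓; end 307 > 44? ✓; start 272 <= 220? ✗ → no.
gamma: end 307 <= 351? ✓; end 307 > 44? ✓; start 231 <= 220? ✗ → no.
kappa: end 221 <= 351? ✓; end 221 > 44? ✓; start 44 <= 220? ✓ → yes.
zeta: end 310 <= 351? ✓; end 310 > 44? ✓; start 141 <= 220? ✓ → yes.
Result: epsilon, kappa, zeta.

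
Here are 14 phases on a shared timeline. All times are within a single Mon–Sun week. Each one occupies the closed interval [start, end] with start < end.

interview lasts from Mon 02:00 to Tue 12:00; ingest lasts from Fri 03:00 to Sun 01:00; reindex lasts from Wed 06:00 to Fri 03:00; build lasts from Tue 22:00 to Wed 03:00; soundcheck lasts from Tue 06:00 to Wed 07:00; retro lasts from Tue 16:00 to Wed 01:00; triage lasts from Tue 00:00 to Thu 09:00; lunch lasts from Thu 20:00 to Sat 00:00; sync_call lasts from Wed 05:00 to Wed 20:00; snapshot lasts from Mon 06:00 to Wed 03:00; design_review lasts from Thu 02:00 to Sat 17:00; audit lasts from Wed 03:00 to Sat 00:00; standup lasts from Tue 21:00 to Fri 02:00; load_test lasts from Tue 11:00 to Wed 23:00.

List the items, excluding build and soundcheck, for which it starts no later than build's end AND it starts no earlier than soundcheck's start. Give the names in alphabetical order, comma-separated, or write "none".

audit, load_test, retro, standup

Conditions: its start is no later than build's end (X.start <= Wed 03:00) AND its start is no earlier than soundcheck's start (X.start >= Tue 06:00).
audit: start Wed 03:00 <= Wed 03:00? ✓; start Wed 03:00 >= Tue 06:00? ✓ → yes.
design_review: start Thu 02:00 <= Wed 03:00? ✗; start Thu 02:00 >= Tue 06:00? ✓ → no.
ingest: start Fri 03:00 <= Wed 03:00? ✗; start Fri 03:00 >= Tue 06:00? ✓ → no.
interview: start Mon 02:00 <= Wed 03:00? ✓; start Mon 02:00 >= Tue 06:00? ✗ → no.
load_test: start Tue 11:00 <= Wed 03:00? ✓; start Tue 11:00 >= Tue 06:00? ✓ → yes.
lunch: start Thu 20:00 <= Wed 03:00? ✗; start Thu 20:00 >= Tue 06:00? ✓ → no.
reindex: start Wed 06:00 <= Wed 03:00? ✗; start Wed 06:00 >= Tue 06:00? ✓ → no.
retro: start Tue 16:00 <= Wed 03:00? ✓; start Tue 16:00 >= Tue 06:00? ✓ → yes.
snapshot: start Mon 06:00 <= Wed 03:00? ✓; start Mon 06:00 >= Tue 06:00? ✗ → no.
standup: start Tue 21:00 <= Wed 03:00? ✓; start Tue 21:00 >= Tue 06:00? ✓ → yes.
sync_call: start Wed 05:00 <= Wed 03:00? ✗; start Wed 05:00 >= Tue 06:00? ✓ → no.
triage: start Tue 00:00 <= Wed 03:00? ✓; start Tue 00:00 >= Tue 06:00? ✗ → no.
Result: audit, load_test, retro, standup.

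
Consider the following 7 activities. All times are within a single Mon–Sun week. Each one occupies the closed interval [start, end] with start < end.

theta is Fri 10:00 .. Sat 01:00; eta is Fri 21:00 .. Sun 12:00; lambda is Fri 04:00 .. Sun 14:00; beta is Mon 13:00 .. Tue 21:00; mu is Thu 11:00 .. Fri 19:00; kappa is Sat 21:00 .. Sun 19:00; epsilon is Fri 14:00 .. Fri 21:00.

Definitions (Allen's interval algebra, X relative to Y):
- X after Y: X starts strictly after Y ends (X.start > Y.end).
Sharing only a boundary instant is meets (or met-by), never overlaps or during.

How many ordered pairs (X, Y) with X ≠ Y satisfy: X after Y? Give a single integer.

10

Checking all 42 ordered pairs for relation 'after'; matching pairs in alphabetical order:
(epsilon, beta): epsilon after beta ✓
(eta, beta): eta after beta ✓
(eta, mu): eta after mu ✓
(kappa, beta): kappa after beta ✓
(kappa, epsilon): kappa after epsilon ✓
(kappa, mu): kappa after mu ✓
(kappa, theta): kappa after theta ✓
(lambda, beta): lambda after beta ✓
(mu, beta): mu after beta ✓
(theta, beta): theta after beta ✓
Count: 10.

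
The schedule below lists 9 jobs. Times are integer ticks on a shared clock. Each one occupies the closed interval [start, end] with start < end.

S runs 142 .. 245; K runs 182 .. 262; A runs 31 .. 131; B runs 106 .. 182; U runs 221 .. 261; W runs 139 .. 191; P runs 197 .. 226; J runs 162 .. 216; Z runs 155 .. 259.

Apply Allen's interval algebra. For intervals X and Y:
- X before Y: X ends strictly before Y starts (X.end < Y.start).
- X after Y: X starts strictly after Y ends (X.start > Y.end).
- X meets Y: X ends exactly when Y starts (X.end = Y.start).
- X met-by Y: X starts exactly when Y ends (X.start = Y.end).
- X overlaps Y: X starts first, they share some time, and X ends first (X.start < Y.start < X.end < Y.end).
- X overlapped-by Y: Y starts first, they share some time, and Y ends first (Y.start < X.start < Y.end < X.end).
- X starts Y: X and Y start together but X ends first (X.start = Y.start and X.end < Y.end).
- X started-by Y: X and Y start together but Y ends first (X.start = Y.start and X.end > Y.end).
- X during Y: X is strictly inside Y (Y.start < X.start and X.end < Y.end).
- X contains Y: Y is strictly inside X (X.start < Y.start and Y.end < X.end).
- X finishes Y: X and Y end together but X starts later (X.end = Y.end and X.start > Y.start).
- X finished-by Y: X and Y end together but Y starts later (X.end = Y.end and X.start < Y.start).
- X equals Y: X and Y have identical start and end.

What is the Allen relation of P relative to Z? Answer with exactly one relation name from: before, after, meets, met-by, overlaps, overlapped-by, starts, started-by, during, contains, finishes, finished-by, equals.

P = [197, 226]; Z = [155, 259].
Compare endpoints: P.start > Z.start, P.start < Z.end, P.end > Z.start, P.end < Z.end.
That pattern is 'during'.

during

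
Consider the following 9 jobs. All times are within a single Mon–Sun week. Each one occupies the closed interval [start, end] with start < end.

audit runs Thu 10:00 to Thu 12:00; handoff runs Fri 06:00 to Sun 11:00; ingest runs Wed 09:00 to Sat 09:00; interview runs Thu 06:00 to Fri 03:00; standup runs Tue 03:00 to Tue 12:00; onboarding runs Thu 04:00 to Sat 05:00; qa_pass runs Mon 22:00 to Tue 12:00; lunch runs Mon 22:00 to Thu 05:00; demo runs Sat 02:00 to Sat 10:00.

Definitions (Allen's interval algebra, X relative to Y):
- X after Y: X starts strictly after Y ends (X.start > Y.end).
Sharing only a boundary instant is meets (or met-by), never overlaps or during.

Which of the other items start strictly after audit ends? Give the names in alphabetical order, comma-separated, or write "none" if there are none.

demo, handoff

Target audit = [Thu 10:00, Thu 12:00].
demo [Sat 02:00, Sat 10:00] → after → yes.
handoff [Fri 06:00, Sun 11:00] → after → yes.
ingest [Wed 09:00, Sat 09:00] → contains → no.
interview [Thu 06:00, Fri 03:00] → contains → no.
lunch [Mon 22:00, Thu 05:00] → before → no.
onboarding [Thu 04:00, Sat 05:00] → contains → no.
qa_pass [Mon 22:00, Tue 12:00] → before → no.
standup [Tue 03:00, Tue 12:00] → before → no.
Result: demo, handoff.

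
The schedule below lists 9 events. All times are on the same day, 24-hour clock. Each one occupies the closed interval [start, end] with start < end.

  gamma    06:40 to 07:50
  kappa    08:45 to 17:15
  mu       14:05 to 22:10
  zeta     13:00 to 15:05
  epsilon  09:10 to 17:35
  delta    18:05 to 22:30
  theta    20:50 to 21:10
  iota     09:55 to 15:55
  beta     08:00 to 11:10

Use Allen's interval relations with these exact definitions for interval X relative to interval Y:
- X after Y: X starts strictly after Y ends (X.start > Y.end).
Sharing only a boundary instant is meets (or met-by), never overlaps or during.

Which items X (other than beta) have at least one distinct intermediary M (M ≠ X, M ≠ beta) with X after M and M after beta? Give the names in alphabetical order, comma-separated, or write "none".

Target beta = [08:00, 11:10].
Intermediaries M with M after beta: delta, mu, theta, zeta.
Via delta — items with X after delta: none.
Via mu — items with X after mu: none.
Via theta — items with X after theta: none.
Via zeta — items with X after zeta: delta, theta.
Union: delta, theta.

delta, theta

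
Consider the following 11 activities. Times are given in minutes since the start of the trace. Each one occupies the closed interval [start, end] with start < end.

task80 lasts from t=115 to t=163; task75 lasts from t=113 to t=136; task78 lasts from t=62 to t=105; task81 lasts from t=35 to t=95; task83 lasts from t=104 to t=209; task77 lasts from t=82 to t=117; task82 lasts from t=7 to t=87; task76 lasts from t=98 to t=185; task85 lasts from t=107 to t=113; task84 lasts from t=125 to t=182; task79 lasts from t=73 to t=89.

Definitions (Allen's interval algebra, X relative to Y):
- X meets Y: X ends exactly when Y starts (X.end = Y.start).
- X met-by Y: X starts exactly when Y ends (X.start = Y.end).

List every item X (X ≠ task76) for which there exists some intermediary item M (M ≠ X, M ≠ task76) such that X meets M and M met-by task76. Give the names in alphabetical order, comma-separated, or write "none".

none

Target task76 = [t=98, t=185].
Intermediaries M with M met-by task76: none.
Union: none.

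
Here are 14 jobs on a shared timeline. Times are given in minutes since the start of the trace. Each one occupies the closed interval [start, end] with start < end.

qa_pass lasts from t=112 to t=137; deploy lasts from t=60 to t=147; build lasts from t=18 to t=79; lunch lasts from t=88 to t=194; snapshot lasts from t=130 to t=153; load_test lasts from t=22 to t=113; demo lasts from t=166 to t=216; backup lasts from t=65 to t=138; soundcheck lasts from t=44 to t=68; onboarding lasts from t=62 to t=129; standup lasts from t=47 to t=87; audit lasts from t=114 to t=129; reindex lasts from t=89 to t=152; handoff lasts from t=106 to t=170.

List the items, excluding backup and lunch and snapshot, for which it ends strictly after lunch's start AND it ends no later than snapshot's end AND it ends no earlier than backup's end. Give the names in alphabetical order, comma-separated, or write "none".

deploy, reindex

Conditions: its end is strictly after lunch's start (X.end > t=88) AND its end is no later than snapshot's end (X.end <= t=153) AND its end is no earlier than backup's end (X.end >= t=138).
audit: end t=129 > t=88? ✓; end t=129 <= t=153? ✓; end t=129 >= t=138? ✗ → no.
build: end t=79 > t=88? ✗; end t=79 <= t=153? ✓; end t=79 >= t=138? ✗ → no.
demo: end t=216 > t=88? ✓; end t=216 <= t=153? ✗; end t=216 >= t=138? ✓ → no.
deploy: end t=147 > t=88? ✓; end t=147 <= t=153? ✓; end t=147 >= t=138? ✓ → yes.
handoff: end t=170 > t=88? ✓; end t=170 <= t=153? ✗; end t=170 >= t=138? ✓ → no.
load_test: end t=113 > t=88? ✓; end t=113 <= t=153? ✓; end t=113 >= t=138? ✗ → no.
onboarding: end t=129 > t=88? ✓; end t=129 <= t=153? ✓; end t=129 >= t=138? ✗ → no.
qa_pass: end t=137 > t=88? ✓; end t=137 <= t=153? ✓; end t=137 >= t=138? ✗ → no.
reindex: end t=152 > t=88? ✓; end t=152 <= t=153? ✓; end t=152 >= t=138? ✓ → yes.
soundcheck: end t=68 > t=88? ✗; end t=68 <= t=153? ✓; end t=68 >= t=138? ✗ → no.
standup: end t=87 > t=88? ✗; end t=87 <= t=153? ✓; end t=87 >= t=138? ✗ → no.
Result: deploy, reindex.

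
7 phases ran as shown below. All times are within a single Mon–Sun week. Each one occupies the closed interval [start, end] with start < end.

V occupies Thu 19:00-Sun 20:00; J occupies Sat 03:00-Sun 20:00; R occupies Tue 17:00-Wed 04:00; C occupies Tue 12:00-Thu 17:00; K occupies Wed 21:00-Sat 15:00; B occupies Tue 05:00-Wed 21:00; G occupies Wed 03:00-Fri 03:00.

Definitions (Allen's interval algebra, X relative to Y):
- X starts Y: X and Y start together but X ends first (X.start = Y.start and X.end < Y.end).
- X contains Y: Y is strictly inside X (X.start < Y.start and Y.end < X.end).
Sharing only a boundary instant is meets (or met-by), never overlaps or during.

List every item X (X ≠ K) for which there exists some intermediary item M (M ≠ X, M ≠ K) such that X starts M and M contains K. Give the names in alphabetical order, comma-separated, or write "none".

none

Target K = [Wed 21:00, Sat 15:00].
Intermediaries M with M contains K: none.
Union: none.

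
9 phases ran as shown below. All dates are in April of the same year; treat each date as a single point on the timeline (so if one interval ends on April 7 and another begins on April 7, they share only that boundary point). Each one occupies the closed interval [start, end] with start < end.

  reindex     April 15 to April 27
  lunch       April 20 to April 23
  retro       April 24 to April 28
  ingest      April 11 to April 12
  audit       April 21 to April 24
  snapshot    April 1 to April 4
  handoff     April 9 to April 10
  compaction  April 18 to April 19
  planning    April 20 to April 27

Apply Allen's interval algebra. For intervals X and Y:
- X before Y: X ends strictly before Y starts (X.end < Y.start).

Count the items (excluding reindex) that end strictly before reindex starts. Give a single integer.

3

Target reindex = [April 15, April 27].
audit [April 21, April 24] → during → no.
compaction [April 18, April 19] → during → no.
handoff [April 9, April 10] → before → counts.
ingest [April 11, April 12] → before → counts.
lunch [April 20, April 23] → during → no.
planning [April 20, April 27] → finishes → no.
retro [April 24, April 28] → overlapped-by → no.
snapshot [April 1, April 4] → before → counts.
Total: 3.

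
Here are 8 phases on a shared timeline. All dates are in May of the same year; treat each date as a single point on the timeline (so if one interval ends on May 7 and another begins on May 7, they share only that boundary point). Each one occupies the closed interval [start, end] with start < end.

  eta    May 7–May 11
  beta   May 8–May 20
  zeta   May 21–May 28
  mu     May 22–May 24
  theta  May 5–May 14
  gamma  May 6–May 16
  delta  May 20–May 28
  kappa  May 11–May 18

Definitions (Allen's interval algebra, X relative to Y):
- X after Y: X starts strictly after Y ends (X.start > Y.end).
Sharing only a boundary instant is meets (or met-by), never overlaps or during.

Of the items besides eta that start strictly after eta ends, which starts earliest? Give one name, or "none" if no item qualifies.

delta

Target eta = [May 7, May 11].
beta [May 8, May 20] → overlapped-by → excluded.
delta [May 20, May 28] → after → candidate.
gamma [May 6, May 16] → contains → excluded.
kappa [May 11, May 18] → met-by → excluded.
mu [May 22, May 24] → after → candidate.
theta [May 5, May 14] → contains → excluded.
zeta [May 21, May 28] → after → candidate.
Among candidates, earliest start is May 20 → delta.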